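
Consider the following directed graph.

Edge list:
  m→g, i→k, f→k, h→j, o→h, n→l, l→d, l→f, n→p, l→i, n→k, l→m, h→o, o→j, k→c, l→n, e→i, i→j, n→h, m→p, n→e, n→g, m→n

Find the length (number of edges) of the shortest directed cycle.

2

For each vertex v, BFS finds the shortest path from v back to v.
The shortest such closed walk is n → l → n, length 2.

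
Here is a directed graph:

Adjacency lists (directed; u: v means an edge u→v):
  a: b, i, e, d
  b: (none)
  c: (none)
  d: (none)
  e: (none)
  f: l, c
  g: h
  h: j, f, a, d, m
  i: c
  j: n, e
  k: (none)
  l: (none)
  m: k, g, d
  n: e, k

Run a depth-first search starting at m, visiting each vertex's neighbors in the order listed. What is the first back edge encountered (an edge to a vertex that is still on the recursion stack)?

h->m

DFS from m (visiting each vertex's neighbors in the order listed); mark gray on enter, black on exit:
m gray
  k gray
  k black
  g gray
    h gray
      j gray
        n gray
          e gray
          e black
          n→k: k black — skip
        n black
        j→e: e black — skip
      j black
      f gray
        l gray
        l black
        c gray
        c black
      f black
      a gray
        b gray
        b black
        i gray
          i→c: c black — skip
        i black
        a→e: e black — skip
        d gray
        d black
      a black
      h→d: d black — skip
      h→m: m is gray → back edge
First back edge: h → m.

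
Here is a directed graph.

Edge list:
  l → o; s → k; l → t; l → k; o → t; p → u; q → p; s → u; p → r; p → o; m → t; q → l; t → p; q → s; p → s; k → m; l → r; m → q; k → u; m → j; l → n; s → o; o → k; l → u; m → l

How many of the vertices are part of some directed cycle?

8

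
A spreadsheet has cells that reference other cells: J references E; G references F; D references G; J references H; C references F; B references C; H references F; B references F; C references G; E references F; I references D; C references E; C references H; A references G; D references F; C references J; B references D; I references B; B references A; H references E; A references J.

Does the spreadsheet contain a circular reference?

No

DFS with white/gray/black marking, starting from A:
A gray
  G gray
    F gray
    F black
  G black
  J gray
    E gray
      E→F: F black — skip
    E black
    H gray
      H→F: F black — skip
      H→E: E black — skip
    H black
  J black
A black
I gray
  B gray
    D gray
      D→F: F black — skip
      D→G: G black — skip
    D black
    B→F: F black — skip
    B→A: A black — skip
    C gray
      C→J: J black — skip
      C→E: E black — skip
      C→H: H black — skip
      C→F: F black — skip
      C→G: G black — skip
    C black
  B black
  I→D: D black — skip
I black
Every edge goes to a white or black vertex — no back edge, so the graph is acyclic.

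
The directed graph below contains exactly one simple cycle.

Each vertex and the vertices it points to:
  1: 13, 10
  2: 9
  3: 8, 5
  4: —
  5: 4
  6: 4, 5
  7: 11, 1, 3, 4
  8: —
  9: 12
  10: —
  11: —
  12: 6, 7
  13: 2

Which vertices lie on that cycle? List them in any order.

1, 2, 7, 9, 12, 13

DFS with gray/black marking from 9:
9 gray
  12 gray
    6 gray
      4 gray
      4 black
      5 gray
        5→4: 4 black — skip
      5 black
    6 black
    7 gray
      11 gray
      11 black
      1 gray
        13 gray
          2 gray
            2→9: 9 is gray → back edge
Back edge closes the cycle 9 → 12 → 7 → 1 → 13 → 2 → 9; its vertices are {1, 2, 7, 9, 12, 13}.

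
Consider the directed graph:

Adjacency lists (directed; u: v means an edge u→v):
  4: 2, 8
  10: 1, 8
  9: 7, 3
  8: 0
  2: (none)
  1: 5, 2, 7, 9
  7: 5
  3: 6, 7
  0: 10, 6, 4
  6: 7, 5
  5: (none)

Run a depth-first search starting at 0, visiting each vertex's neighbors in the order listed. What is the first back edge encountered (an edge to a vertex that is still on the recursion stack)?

8->0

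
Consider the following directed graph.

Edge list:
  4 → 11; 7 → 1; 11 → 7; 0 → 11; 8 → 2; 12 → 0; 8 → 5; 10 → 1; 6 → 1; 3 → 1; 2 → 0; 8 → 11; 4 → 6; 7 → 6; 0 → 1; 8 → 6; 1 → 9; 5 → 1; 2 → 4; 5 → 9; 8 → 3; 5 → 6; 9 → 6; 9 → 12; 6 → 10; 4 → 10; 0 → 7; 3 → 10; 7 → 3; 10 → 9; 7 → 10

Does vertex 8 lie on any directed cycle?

No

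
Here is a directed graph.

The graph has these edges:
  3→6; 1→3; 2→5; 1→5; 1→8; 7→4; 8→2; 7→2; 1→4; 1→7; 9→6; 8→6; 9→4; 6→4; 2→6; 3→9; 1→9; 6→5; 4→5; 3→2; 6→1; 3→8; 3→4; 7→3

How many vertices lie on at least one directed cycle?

7

A vertex is on a directed cycle iff it belongs to a strongly connected component of size ≥ 2 (or has a self-loop).
The vertices on cycles are {1, 2, 3, 6, 7, 8, 9} — 7 in total.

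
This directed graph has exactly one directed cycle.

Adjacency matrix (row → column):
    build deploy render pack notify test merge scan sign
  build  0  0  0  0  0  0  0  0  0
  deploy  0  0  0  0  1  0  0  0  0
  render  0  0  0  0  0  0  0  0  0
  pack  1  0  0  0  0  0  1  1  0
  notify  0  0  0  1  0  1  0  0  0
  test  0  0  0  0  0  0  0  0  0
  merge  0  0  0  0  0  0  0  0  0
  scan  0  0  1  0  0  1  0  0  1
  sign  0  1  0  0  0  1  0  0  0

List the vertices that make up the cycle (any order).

DFS with gray/black marking from pack:
pack gray
  merge gray
  merge black
  scan gray
    render gray
    render black
    test gray
    test black
    sign gray
      deploy gray
        notify gray
          notify→pack: pack is gray → back edge
Back edge closes the cycle pack → scan → sign → deploy → notify → pack; its vertices are {pack, scan, sign, deploy, notify}.

pack, scan, sign, deploy, notify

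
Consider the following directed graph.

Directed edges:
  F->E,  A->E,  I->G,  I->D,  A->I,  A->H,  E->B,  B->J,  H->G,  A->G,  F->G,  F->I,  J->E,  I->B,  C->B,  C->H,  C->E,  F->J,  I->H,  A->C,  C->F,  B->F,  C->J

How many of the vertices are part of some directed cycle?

A vertex is on a directed cycle iff it belongs to a strongly connected component of size ≥ 2 (or has a self-loop).
The vertices on cycles are {B, E, F, I, J} — 5 in total.

5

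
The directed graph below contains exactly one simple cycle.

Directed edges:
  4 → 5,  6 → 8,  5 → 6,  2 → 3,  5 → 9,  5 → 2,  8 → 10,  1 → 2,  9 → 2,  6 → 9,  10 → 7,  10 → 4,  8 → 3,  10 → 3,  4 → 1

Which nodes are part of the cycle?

DFS with gray/black marking from 10:
10 gray
  4 gray
    1 gray
      2 gray
        3 gray
        3 black
      2 black
    1 black
    5 gray
      9 gray
        9→2: 2 black — skip
      9 black
      5→2: 2 black — skip
      6 gray
        6→9: 9 black — skip
        8 gray
          8→10: 10 is gray → back edge
Back edge closes the cycle 10 → 4 → 5 → 6 → 8 → 10; its vertices are {4, 5, 6, 8, 10}.

4, 5, 6, 8, 10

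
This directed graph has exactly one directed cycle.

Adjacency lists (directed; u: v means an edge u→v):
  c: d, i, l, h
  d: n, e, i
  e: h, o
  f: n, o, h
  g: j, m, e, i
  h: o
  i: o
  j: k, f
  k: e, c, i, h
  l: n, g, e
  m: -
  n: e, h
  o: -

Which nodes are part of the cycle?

c, g, j, k, l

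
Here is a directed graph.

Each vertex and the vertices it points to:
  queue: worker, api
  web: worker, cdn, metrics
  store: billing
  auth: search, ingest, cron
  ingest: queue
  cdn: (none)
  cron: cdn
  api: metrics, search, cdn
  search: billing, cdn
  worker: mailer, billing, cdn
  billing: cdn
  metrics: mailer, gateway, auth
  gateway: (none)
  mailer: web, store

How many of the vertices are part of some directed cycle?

8

A vertex is on a directed cycle iff it belongs to a strongly connected component of size ≥ 2 (or has a self-loop).
The vertices on cycles are {api, web, auth, queue, ingest, mailer, worker, metrics} — 8 in total.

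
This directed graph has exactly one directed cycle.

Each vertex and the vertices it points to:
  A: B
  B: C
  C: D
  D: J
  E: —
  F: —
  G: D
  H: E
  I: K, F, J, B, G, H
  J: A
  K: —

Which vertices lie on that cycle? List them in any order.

A, B, C, D, J

DFS with gray/black marking from J:
J gray
  A gray
    B gray
      C gray
        D gray
          D→J: J is gray → back edge
Back edge closes the cycle J → A → B → C → D → J; its vertices are {A, B, C, D, J}.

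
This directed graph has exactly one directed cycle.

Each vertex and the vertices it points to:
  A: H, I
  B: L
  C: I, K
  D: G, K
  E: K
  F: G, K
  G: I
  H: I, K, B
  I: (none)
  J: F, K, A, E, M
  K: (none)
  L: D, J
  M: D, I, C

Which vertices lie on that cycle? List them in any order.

DFS with gray/black marking from L:
L gray
  D gray
    G gray
      I gray
      I black
    G black
    K gray
    K black
  D black
  J gray
    F gray
      F→G: G black — skip
      F→K: K black — skip
    F black
    J→K: K black — skip
    A gray
      H gray
        H→I: I black — skip
        H→K: K black — skip
        B gray
          B→L: L is gray → back edge
Back edge closes the cycle L → J → A → H → B → L; its vertices are {A, B, H, J, L}.

A, B, H, J, L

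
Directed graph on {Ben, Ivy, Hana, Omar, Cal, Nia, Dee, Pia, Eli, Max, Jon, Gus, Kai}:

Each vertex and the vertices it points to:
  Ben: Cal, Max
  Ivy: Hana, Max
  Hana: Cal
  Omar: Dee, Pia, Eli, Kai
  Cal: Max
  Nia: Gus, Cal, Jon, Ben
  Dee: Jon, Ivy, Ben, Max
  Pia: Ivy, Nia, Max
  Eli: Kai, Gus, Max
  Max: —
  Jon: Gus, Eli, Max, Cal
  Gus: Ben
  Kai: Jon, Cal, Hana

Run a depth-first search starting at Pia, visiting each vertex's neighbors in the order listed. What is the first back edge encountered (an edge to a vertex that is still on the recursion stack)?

Kai→Jon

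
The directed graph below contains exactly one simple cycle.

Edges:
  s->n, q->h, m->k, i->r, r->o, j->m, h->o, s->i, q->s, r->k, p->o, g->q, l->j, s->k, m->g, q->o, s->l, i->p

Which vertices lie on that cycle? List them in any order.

DFS with gray/black marking from q:
q gray
  o gray
  o black
  h gray
    h→o: o black — skip
  h black
  s gray
    k gray
    k black
    n gray
    n black
    i gray
      p gray
        p→o: o black — skip
      p black
      r gray
        r→k: k black — skip
        r→o: o black — skip
      r black
    i black
    l gray
      j gray
        m gray
          m→k: k black — skip
          g gray
            g→q: q is gray → back edge
Back edge closes the cycle q → s → l → j → m → g → q; its vertices are {g, j, l, m, q, s}.

g, j, l, m, q, s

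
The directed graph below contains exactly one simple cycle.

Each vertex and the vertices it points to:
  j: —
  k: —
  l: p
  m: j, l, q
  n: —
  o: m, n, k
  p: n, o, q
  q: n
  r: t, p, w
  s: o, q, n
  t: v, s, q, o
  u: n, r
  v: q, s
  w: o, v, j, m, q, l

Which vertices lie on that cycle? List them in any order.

l, m, o, p

DFS with gray/black marking from m:
m gray
  j gray
  j black
  l gray
    p gray
      n gray
      n black
      o gray
        o→m: m is gray → back edge
Back edge closes the cycle m → l → p → o → m; its vertices are {l, m, o, p}.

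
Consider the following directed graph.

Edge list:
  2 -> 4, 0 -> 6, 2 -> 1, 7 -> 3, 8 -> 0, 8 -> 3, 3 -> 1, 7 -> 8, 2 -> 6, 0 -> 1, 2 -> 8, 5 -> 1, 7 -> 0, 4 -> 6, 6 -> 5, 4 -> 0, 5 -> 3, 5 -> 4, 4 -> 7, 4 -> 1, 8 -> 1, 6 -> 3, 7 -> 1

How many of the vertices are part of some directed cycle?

A vertex is on a directed cycle iff it belongs to a strongly connected component of size ≥ 2 (or has a self-loop).
The vertices on cycles are {0, 4, 5, 6, 7, 8} — 6 in total.

6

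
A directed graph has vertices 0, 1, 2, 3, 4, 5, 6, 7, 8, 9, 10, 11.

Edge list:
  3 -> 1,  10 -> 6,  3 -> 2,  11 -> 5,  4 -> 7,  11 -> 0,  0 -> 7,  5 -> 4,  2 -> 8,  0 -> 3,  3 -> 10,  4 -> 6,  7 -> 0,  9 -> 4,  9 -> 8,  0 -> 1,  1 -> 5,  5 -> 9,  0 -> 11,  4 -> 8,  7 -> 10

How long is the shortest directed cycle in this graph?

For each vertex v, BFS finds the shortest path from v back to v.
The shortest such closed walk is 11 → 0 → 11, length 2.

2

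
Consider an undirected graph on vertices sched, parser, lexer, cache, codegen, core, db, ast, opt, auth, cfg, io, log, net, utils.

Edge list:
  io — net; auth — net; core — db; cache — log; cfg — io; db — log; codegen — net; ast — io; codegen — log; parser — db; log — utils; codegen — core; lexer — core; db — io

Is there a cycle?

Yes

DFS, tracking each vertex's parent; an edge to a visited non-parent vertex closes a cycle.
Start from lexer:
visit lexer (parent –)
  visit core (parent lexer)
    visit db (parent core)
      visit io (parent db)
        visit ast (parent io)
          ast–io: parent, skip
        io–db: parent, skip
        visit cfg (parent io)
          cfg–io: parent, skip
        visit net (parent io)
          net–io: parent, skip
          visit auth (parent net)
            auth–net: parent, skip
          visit codegen (parent net)
            codegen–net: parent, skip
            codegen–core: core visited and ≠ parent → cycle
Cycle: core – db – io – net – codegen – core.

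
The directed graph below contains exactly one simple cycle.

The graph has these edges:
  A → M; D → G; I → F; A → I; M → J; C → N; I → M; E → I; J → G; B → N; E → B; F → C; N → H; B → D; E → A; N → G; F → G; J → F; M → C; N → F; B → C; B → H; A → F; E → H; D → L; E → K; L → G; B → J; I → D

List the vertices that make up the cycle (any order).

C, F, N

DFS with gray/black marking from C:
C gray
  N gray
    G gray
    G black
    H gray
    H black
    F gray
      F→G: G black — skip
      F→C: C is gray → back edge
Back edge closes the cycle C → N → F → C; its vertices are {C, F, N}.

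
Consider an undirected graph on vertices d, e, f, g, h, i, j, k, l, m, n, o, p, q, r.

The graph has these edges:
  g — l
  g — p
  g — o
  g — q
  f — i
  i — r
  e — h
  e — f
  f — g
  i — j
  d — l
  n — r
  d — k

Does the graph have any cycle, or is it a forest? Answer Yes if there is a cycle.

DFS, tracking each vertex's parent; an edge to a visited non-parent vertex closes a cycle.
Start from n:
visit n (parent –)
  visit r (parent n)
    r–n: parent, skip
    visit i (parent r)
      visit f (parent i)
        f–i: parent, skip
        visit e (parent f)
          e–f: parent, skip
          visit h (parent e)
            h–e: parent, skip
        visit g (parent f)
          visit p (parent g)
            p–g: parent, skip
          visit l (parent g)
            visit d (parent l)
              d–l: parent, skip
              visit k (parent d)
                k–d: parent, skip
            l–g: parent, skip
          visit o (parent g)
            o–g: parent, skip
          visit q (parent g)
            q–g: parent, skip
          g–f: parent, skip
      visit j (parent i)
        j–i: parent, skip
      i–r: parent, skip
visit m (parent –)
No non-parent visited neighbor found — the graph is a forest.

No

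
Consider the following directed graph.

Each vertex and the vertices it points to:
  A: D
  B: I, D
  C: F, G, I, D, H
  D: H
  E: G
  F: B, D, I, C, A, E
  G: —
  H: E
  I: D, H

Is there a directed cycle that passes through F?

Yes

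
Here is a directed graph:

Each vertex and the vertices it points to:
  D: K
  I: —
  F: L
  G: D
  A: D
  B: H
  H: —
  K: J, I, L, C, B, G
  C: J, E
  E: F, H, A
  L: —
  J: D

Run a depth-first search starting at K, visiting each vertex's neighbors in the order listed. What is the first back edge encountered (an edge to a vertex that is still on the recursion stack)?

D->K

DFS from K (visiting each vertex's neighbors in the order listed); mark gray on enter, black on exit:
K gray
  J gray
    D gray
      D→K: K is gray → back edge
First back edge: D → K.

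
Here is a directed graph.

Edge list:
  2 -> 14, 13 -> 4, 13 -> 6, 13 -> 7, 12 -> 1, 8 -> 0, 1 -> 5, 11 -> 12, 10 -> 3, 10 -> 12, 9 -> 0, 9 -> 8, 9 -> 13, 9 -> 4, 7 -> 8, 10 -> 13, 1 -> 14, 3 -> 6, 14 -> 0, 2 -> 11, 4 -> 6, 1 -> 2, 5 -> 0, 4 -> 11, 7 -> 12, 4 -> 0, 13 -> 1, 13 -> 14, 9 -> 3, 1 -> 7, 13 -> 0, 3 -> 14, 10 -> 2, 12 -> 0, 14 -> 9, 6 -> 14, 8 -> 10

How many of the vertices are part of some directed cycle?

13

A vertex is on a directed cycle iff it belongs to a strongly connected component of size ≥ 2 (or has a self-loop).
The vertices on cycles are {1, 2, 3, 4, 6, 7, 8, 9, 10, 11, 12, 13, 14} — 13 in total.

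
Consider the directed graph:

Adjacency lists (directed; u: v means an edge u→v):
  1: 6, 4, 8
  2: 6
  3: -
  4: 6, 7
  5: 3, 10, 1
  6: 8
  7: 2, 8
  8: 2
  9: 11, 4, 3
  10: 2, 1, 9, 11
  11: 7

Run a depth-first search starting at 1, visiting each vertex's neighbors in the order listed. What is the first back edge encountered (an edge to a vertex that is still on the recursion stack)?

DFS from 1 (visiting each vertex's neighbors in the order listed); mark gray on enter, black on exit:
1 gray
  6 gray
    8 gray
      2 gray
        2→6: 6 is gray → back edge
First back edge: 2 → 6.

2→6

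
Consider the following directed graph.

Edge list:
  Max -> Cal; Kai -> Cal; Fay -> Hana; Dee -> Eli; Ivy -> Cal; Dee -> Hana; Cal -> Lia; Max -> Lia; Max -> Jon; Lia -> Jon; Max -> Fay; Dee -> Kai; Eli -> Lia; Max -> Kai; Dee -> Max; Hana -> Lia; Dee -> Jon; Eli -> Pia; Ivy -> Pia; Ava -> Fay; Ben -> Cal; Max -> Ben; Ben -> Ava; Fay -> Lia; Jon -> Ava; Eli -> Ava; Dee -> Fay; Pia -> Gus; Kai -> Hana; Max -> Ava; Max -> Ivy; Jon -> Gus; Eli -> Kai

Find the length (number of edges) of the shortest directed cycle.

For each vertex v, BFS finds the shortest path from v back to v.
The shortest such closed walk is Jon → Ava → Fay → Lia → Jon, length 4.

4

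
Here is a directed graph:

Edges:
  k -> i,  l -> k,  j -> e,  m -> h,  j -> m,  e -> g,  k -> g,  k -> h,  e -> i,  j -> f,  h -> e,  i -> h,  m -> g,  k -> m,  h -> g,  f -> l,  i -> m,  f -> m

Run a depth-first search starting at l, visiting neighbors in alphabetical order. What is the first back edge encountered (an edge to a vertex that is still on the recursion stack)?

DFS from l (visiting neighbors in alphabetical order); mark gray on enter, black on exit:
l gray
  k gray
    g gray
    g black
    h gray
      e gray
        e→g: g black — skip
        i gray
          i→h: h is gray → back edge
First back edge: i → h.

i->h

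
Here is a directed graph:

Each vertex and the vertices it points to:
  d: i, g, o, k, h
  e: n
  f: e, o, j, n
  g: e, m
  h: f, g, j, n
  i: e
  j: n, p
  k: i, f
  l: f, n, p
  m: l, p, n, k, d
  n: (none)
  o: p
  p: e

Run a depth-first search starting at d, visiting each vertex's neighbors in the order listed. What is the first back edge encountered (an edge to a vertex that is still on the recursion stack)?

DFS from d (visiting each vertex's neighbors in the order listed); mark gray on enter, black on exit:
d gray
  i gray
    e gray
      n gray
      n black
    e black
  i black
  g gray
    g→e: e black — skip
    m gray
      l gray
        f gray
          f→e: e black — skip
          o gray
            p gray
              p→e: e black — skip
            p black
          o black
          j gray
            j→n: n black — skip
            j→p: p black — skip
          j black
          f→n: n black — skip
        f black
        l→n: n black — skip
        l→p: p black — skip
      l black
      m→p: p black — skip
      m→n: n black — skip
      k gray
        k→i: i black — skip
        k→f: f black — skip
      k black
      m→d: d is gray → back edge
First back edge: m → d.

m->d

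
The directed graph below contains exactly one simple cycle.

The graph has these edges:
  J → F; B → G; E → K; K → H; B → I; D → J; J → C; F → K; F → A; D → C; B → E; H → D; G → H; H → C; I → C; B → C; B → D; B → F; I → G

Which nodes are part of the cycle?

D, F, H, J, K

DFS with gray/black marking from D:
D gray
  C gray
  C black
  J gray
    F gray
      K gray
        H gray
          H→D: D is gray → back edge
Back edge closes the cycle D → J → F → K → H → D; its vertices are {D, F, H, J, K}.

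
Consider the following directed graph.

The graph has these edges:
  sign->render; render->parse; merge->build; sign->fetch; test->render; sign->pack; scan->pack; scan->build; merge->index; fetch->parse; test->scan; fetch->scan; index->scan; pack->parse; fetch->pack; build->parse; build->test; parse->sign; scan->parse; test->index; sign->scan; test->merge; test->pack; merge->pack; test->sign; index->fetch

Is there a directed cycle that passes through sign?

Yes

sign is on a cycle iff sign can reach itself via ≥1 edge.
sign → fetch → parse → sign — yes.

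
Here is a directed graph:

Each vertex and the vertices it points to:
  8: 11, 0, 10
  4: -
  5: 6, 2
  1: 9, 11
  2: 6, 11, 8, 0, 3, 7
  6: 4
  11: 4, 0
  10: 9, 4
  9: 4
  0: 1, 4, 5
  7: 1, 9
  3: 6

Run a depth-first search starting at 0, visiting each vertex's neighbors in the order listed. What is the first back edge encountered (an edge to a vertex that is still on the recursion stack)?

11->0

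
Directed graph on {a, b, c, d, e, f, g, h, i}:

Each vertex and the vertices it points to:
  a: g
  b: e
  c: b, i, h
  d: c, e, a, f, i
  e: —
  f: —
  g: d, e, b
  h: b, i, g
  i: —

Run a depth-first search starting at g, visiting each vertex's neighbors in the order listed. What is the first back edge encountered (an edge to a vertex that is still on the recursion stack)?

DFS from g (visiting each vertex's neighbors in the order listed); mark gray on enter, black on exit:
g gray
  d gray
    c gray
      b gray
        e gray
        e black
      b black
      i gray
      i black
      h gray
        h→b: b black — skip
        h→i: i black — skip
        h→g: g is gray → back edge
First back edge: h → g.

h→g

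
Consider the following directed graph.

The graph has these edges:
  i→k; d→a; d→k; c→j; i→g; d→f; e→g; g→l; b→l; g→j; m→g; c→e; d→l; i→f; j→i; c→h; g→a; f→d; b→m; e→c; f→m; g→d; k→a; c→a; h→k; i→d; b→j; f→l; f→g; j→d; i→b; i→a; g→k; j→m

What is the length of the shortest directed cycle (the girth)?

2

For each vertex v, BFS finds the shortest path from v back to v.
The shortest such closed walk is c → e → c, length 2.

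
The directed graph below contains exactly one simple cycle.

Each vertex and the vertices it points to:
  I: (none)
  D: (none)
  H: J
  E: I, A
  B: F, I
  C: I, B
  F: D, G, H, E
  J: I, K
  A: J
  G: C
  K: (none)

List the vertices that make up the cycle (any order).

B, C, F, G

DFS with gray/black marking from F:
F gray
  D gray
  D black
  G gray
    C gray
      I gray
      I black
      B gray
        B→F: F is gray → back edge
Back edge closes the cycle F → G → C → B → F; its vertices are {B, C, F, G}.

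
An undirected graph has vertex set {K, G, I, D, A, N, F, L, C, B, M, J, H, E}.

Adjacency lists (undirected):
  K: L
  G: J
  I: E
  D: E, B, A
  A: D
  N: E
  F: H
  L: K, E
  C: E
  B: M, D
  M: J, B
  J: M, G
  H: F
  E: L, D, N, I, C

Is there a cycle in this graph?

No

DFS, tracking each vertex's parent; an edge to a visited non-parent vertex closes a cycle.
Start from G:
visit G (parent –)
  visit J (parent G)
    visit M (parent J)
      M–J: parent, skip
      visit B (parent M)
        B–M: parent, skip
        visit D (parent B)
          visit E (parent D)
            visit L (parent E)
              visit K (parent L)
                K–L: parent, skip
              L–E: parent, skip
            E–D: parent, skip
            visit N (parent E)
              N–E: parent, skip
            visit I (parent E)
              I–E: parent, skip
            visit C (parent E)
              C–E: parent, skip
          D–B: parent, skip
          visit A (parent D)
            A–D: parent, skip
    J–G: parent, skip
visit F (parent –)
  visit H (parent F)
    H–F: parent, skip
No non-parent visited neighbor found — the graph is a forest.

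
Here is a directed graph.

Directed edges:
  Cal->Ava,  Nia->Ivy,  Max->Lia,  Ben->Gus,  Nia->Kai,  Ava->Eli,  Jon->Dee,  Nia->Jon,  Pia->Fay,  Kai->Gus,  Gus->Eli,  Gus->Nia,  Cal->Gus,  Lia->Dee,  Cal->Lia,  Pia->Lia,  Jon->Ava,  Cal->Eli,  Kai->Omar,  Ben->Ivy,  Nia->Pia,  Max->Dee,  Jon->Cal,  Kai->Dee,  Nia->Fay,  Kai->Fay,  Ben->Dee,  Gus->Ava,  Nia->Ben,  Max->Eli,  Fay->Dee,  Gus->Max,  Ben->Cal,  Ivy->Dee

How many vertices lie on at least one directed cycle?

6

A vertex is on a directed cycle iff it belongs to a strongly connected component of size ≥ 2 (or has a self-loop).
The vertices on cycles are {Ben, Cal, Gus, Jon, Kai, Nia} — 6 in total.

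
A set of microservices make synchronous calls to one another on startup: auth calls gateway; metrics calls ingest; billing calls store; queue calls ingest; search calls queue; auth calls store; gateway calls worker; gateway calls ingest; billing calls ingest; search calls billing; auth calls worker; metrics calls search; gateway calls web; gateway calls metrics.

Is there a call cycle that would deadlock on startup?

No

DFS with white/gray/black marking, starting from store:
store gray
store black
worker gray
worker black
search gray
  billing gray
    billing→store: store black — skip
    ingest gray
    ingest black
  billing black
  queue gray
    queue→ingest: ingest black — skip
  queue black
search black
auth gray
  auth→worker: worker black — skip
  gateway gray
    gateway→ingest: ingest black — skip
    metrics gray
      metrics→search: search black — skip
      metrics→ingest: ingest black — skip
    metrics black
    gateway→worker: worker black — skip
    web gray
    web black
  gateway black
  auth→store: store black — skip
auth black
Every edge goes to a white or black vertex — no back edge, so the graph is acyclic.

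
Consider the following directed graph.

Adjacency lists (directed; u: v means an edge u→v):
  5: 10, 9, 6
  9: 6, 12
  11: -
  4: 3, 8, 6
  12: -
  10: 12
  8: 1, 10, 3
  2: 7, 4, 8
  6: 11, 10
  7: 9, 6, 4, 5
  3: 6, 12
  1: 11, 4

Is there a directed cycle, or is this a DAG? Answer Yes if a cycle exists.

DFS with white/gray/black marking, starting from 4:
4 gray
  3 gray
    6 gray
      11 gray
      11 black
      10 gray
        12 gray
        12 black
      10 black
    6 black
    3→12: 12 black — skip
  3 black
  8 gray
    1 gray
      1→11: 11 black — skip
      1→4: 4 is gray → back edge
Back edge found, so a cycle exists: 4 → 8 → 1 → 4.

Yes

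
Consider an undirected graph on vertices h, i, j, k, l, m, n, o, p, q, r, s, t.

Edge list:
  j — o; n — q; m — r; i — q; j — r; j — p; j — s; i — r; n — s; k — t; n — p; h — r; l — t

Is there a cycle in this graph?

Yes

DFS, tracking each vertex's parent; an edge to a visited non-parent vertex closes a cycle.
Start from n:
visit n (parent –)
  visit s (parent n)
    visit j (parent s)
      visit p (parent j)
        p–n: n visited and ≠ parent → cycle
Cycle: n – s – j – p – n.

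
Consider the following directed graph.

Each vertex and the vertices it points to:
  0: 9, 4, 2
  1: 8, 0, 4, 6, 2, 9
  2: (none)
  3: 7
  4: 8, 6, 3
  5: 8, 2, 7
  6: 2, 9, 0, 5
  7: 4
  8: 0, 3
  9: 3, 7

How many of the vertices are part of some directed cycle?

A vertex is on a directed cycle iff it belongs to a strongly connected component of size ≥ 2 (or has a self-loop).
The vertices on cycles are {0, 3, 4, 5, 6, 7, 8, 9} — 8 in total.

8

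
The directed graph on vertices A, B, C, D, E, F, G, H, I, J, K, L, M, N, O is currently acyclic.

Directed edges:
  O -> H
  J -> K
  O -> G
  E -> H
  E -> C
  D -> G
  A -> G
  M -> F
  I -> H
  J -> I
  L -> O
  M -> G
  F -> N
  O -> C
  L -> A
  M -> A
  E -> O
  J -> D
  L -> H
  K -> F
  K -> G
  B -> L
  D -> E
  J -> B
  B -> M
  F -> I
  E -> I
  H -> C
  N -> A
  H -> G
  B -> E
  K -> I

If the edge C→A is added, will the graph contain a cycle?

No

Adding C→A creates a cycle iff A can already reach C.
Explore from A: no path reaches C. The graph stays acyclic.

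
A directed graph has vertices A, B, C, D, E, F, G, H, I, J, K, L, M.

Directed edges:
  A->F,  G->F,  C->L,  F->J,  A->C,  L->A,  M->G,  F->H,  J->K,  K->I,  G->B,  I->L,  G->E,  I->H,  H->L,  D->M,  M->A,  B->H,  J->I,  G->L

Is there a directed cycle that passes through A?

Yes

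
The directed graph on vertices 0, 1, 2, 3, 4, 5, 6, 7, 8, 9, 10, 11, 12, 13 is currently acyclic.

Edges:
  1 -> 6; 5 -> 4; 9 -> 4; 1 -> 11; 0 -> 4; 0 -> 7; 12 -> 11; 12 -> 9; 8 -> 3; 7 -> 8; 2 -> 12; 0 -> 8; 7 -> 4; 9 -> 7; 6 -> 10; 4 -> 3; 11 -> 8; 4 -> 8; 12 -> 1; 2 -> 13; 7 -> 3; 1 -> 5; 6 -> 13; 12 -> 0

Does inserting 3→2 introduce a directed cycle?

Adding 3→2 creates a cycle iff 2 can already reach 3.
Path from 2: 2 → 12 → 0 → 7 → 3.
So 2 → … → 3 → 2 is a cycle.

Yes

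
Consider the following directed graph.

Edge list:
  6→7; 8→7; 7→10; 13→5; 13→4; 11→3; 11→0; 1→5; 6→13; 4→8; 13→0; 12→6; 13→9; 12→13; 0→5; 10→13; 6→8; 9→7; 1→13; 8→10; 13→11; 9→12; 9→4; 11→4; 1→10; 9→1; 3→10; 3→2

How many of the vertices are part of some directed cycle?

11

A vertex is on a directed cycle iff it belongs to a strongly connected component of size ≥ 2 (or has a self-loop).
The vertices on cycles are {1, 3, 4, 6, 7, 8, 9, 10, 11, 12, 13} — 11 in total.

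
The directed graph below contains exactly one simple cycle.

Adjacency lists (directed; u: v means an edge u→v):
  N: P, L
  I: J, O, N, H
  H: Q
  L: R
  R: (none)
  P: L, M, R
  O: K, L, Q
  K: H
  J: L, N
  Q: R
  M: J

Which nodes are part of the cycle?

J, M, N, P

DFS with gray/black marking from J:
J gray
  L gray
    R gray
    R black
  L black
  N gray
    P gray
      P→L: L black — skip
      M gray
        M→J: J is gray → back edge
Back edge closes the cycle J → N → P → M → J; its vertices are {J, M, N, P}.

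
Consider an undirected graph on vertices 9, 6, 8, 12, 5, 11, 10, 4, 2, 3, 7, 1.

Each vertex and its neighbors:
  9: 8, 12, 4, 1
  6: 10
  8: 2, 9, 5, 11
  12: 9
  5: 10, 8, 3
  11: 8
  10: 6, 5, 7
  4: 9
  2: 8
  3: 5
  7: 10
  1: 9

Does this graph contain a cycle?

No

DFS, tracking each vertex's parent; an edge to a visited non-parent vertex closes a cycle.
Start from 7:
visit 7 (parent –)
  visit 10 (parent 7)
    visit 6 (parent 10)
      6–10: parent, skip
    visit 5 (parent 10)
      5–10: parent, skip
      visit 8 (parent 5)
        visit 2 (parent 8)
          2–8: parent, skip
        visit 9 (parent 8)
          9–8: parent, skip
          visit 12 (parent 9)
            12–9: parent, skip
          visit 4 (parent 9)
            4–9: parent, skip
          visit 1 (parent 9)
            1–9: parent, skip
        8–5: parent, skip
        visit 11 (parent 8)
          11–8: parent, skip
      visit 3 (parent 5)
        3–5: parent, skip
    10–7: parent, skip
No non-parent visited neighbor found — the graph is a forest.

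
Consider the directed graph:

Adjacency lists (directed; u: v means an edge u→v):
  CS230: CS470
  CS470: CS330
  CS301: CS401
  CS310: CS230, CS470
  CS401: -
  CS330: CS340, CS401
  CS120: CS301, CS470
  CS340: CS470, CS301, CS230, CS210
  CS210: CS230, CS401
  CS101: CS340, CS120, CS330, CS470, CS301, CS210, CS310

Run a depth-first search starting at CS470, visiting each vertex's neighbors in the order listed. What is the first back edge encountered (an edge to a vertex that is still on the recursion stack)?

CS340→CS470

DFS from CS470 (visiting each vertex's neighbors in the order listed); mark gray on enter, black on exit:
CS470 gray
  CS330 gray
    CS340 gray
      CS340→CS470: CS470 is gray → back edge
First back edge: CS340 → CS470.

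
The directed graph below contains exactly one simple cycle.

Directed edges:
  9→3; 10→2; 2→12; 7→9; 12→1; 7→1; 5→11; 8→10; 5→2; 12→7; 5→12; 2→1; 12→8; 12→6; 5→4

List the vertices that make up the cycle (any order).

DFS with gray/black marking from 12:
12 gray
  8 gray
    10 gray
      2 gray
        1 gray
        1 black
        2→12: 12 is gray → back edge
Back edge closes the cycle 12 → 8 → 10 → 2 → 12; its vertices are {2, 8, 10, 12}.

2, 8, 10, 12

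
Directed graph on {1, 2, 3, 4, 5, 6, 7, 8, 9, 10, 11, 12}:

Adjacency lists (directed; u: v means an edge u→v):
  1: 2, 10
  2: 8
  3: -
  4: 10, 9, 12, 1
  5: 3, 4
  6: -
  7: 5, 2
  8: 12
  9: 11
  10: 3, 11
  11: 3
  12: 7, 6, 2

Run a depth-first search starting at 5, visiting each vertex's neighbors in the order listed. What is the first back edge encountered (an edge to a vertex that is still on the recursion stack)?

7→5

DFS from 5 (visiting each vertex's neighbors in the order listed); mark gray on enter, black on exit:
5 gray
  3 gray
  3 black
  4 gray
    10 gray
      10→3: 3 black — skip
      11 gray
        11→3: 3 black — skip
      11 black
    10 black
    9 gray
      9→11: 11 black — skip
    9 black
    12 gray
      7 gray
        7→5: 5 is gray → back edge
First back edge: 7 → 5.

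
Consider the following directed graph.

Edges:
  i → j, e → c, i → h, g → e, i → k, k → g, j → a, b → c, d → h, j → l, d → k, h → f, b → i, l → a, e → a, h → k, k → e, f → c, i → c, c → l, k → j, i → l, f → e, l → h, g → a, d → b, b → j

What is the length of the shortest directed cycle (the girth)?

4

For each vertex v, BFS finds the shortest path from v back to v.
The shortest such closed walk is c → l → h → f → c, length 4.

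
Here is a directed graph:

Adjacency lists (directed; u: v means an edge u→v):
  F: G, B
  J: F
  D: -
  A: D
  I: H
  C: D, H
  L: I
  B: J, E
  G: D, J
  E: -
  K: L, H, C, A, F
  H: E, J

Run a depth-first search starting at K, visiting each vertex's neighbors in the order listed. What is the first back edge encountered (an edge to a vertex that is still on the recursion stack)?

G->J

DFS from K (visiting each vertex's neighbors in the order listed); mark gray on enter, black on exit:
K gray
  L gray
    I gray
      H gray
        E gray
        E black
        J gray
          F gray
            G gray
              D gray
              D black
              G→J: J is gray → back edge
First back edge: G → J.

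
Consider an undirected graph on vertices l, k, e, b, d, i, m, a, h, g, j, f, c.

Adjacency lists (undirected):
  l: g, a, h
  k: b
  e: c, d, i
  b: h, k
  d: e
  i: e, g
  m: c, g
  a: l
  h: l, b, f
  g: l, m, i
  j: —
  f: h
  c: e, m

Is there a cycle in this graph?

Yes

DFS, tracking each vertex's parent; an edge to a visited non-parent vertex closes a cycle.
Start from b:
visit b (parent –)
  visit h (parent b)
    visit l (parent h)
      visit g (parent l)
        g–l: parent, skip
        visit m (parent g)
          visit c (parent m)
            visit e (parent c)
              e–c: parent, skip
              visit d (parent e)
                d–e: parent, skip
              visit i (parent e)
                i–e: parent, skip
                i–g: g visited and ≠ parent → cycle
Cycle: g – m – c – e – i – g.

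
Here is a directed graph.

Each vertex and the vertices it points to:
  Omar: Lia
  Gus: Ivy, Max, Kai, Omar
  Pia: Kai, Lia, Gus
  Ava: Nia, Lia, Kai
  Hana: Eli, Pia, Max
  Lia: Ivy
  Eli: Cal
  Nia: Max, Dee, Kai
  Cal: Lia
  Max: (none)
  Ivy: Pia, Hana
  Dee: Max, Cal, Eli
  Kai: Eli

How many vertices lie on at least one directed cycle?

9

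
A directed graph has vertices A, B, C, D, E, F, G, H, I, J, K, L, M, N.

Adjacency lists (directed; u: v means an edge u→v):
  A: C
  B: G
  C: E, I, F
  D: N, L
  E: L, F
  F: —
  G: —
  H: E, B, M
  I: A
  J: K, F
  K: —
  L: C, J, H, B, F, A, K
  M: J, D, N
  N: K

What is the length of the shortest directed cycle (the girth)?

3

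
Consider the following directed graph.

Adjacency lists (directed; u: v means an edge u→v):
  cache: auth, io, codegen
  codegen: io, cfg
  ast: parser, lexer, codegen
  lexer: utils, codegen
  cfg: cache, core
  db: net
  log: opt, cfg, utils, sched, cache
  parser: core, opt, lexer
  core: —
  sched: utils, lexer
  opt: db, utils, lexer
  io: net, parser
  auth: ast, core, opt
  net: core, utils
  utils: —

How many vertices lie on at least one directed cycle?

A vertex is on a directed cycle iff it belongs to a strongly connected component of size ≥ 2 (or has a self-loop).
The vertices on cycles are {io, ast, cfg, opt, auth, cache, lexer, parser, codegen} — 9 in total.

9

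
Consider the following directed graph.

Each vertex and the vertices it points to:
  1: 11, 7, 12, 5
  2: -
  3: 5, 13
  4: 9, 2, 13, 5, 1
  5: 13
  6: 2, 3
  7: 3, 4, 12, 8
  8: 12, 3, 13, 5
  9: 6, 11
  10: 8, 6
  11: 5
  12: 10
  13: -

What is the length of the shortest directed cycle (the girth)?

3

For each vertex v, BFS finds the shortest path from v back to v.
The shortest such closed walk is 4 → 1 → 7 → 4, length 3.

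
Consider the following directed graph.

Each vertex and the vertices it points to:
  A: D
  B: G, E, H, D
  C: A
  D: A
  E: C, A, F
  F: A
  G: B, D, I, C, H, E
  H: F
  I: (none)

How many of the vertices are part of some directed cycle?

4

A vertex is on a directed cycle iff it belongs to a strongly connected component of size ≥ 2 (or has a self-loop).
The vertices on cycles are {A, B, D, G} — 4 in total.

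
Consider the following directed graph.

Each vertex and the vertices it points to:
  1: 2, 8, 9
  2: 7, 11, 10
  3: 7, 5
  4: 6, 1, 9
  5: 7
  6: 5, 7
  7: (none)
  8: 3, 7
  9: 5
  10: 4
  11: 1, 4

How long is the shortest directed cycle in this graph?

For each vertex v, BFS finds the shortest path from v back to v.
The shortest such closed walk is 2 → 11 → 1 → 2, length 3.

3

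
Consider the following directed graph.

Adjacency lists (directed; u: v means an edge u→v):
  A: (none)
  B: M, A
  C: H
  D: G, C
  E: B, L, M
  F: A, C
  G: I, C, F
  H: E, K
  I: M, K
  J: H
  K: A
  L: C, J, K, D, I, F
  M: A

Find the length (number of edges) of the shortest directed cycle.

4

For each vertex v, BFS finds the shortest path from v back to v.
The shortest such closed walk is L → J → H → E → L, length 4.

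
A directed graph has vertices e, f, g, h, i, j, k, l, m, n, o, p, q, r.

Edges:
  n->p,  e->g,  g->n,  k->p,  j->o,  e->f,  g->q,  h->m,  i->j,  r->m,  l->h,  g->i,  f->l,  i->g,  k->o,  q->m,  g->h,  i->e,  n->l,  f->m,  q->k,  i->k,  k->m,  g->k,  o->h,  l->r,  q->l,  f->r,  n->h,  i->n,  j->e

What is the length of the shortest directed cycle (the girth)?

For each vertex v, BFS finds the shortest path from v back to v.
The shortest such closed walk is g → i → g, length 2.

2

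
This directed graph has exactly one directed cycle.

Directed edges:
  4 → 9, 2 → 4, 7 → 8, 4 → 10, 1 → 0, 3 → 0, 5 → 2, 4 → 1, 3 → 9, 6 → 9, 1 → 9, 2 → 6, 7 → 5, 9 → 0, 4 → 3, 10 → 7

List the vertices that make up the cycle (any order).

2, 4, 5, 7, 10

DFS with gray/black marking from 2:
2 gray
  4 gray
    3 gray
      0 gray
      0 black
      9 gray
        9→0: 0 black — skip
      9 black
    3 black
    1 gray
      1→0: 0 black — skip
      1→9: 9 black — skip
    1 black
    4→9: 9 black — skip
    10 gray
      7 gray
        8 gray
        8 black
        5 gray
          5→2: 2 is gray → back edge
Back edge closes the cycle 2 → 4 → 10 → 7 → 5 → 2; its vertices are {2, 4, 5, 7, 10}.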